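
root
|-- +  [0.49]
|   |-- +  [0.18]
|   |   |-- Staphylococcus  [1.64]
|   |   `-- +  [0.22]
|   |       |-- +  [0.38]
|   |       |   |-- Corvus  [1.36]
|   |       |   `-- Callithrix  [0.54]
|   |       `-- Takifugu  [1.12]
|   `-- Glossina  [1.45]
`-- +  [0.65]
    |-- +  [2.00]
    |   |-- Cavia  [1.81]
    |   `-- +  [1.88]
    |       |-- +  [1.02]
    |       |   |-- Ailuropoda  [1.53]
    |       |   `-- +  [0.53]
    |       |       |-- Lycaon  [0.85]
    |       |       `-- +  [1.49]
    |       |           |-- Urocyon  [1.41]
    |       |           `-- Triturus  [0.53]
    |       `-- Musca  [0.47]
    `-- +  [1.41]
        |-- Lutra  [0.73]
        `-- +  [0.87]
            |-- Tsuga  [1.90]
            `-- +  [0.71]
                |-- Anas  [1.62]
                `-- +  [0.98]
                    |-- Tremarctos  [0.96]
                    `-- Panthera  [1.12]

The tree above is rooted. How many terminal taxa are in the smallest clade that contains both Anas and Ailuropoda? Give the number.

The MRCA of Anas and Ailuropoda is the node subtending ((Cavia,((Ailuropoda,(Lycaon,(Urocyon,Triturus))),Musca)),(Lutra,(Tsuga,(Anas,(Tremarctos,Panthera))))).
That clade contains 11 terminal taxa: Ailuropoda, Anas, Cavia, Lutra, Lycaon, Musca, Panthera, Tremarctos, Triturus, Tsuga, Urocyon.

11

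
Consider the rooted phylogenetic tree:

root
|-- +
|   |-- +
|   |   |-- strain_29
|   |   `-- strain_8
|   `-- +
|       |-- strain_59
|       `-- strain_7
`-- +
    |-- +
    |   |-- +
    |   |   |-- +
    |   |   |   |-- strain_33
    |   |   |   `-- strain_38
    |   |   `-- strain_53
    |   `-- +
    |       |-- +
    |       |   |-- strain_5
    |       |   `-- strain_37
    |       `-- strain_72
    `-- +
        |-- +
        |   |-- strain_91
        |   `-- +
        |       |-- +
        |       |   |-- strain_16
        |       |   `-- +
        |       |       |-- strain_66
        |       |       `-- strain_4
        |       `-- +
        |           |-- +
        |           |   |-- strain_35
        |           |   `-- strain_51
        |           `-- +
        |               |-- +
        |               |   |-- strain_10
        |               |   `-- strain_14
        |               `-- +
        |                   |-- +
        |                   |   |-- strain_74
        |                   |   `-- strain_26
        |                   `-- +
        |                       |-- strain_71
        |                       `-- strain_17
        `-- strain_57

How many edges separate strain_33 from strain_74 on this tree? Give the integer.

12

The MRCA of strain_33 and strain_74 is the node subtending ((((strain_33,strain_38),strain_53),((strain_5,strain_37),strain_72)),((strain_91,((strain_16,(strain_66,strain_4)),((strain_35,strain_51),((strain_10,strain_14),((strain_74,strain_26),(strain_71,strain_17)))))),strain_57)).
From strain_33 up to that node: 4 branches. From strain_74 up to the same node: 8 branches. Total: 4 + 8 = 12.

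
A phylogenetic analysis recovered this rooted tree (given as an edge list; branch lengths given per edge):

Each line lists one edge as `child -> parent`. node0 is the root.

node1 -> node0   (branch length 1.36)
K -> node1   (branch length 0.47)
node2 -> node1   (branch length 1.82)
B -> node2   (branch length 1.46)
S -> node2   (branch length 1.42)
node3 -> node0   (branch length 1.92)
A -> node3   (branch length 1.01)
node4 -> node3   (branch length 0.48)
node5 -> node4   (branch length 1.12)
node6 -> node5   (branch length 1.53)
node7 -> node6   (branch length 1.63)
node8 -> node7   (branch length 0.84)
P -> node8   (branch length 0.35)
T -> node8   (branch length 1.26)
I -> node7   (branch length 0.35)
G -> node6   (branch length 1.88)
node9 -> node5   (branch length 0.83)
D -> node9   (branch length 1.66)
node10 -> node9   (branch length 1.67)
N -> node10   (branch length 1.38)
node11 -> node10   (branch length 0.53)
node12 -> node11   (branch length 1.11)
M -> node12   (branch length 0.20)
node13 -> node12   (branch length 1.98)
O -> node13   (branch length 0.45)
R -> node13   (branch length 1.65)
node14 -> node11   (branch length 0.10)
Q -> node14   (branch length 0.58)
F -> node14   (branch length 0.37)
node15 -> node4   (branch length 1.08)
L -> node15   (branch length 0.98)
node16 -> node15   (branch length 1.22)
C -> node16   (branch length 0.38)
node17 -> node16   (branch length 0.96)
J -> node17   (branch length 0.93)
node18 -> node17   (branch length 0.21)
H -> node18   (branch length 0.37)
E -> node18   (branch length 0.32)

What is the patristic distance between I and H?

The path runs I → … → MRCA → … → H; the MRCA is the node subtending (((((P,T),I),G),(D,(N,((M,(O,R)),(Q,F))))),(L,(C,(J,(H,E))))).
Branch lengths along that path: 0.35 + 1.63 + 1.53 + 1.12 + 1.08 + 1.22 + 0.96 + 0.21 + 0.37 = 8.47.

8.47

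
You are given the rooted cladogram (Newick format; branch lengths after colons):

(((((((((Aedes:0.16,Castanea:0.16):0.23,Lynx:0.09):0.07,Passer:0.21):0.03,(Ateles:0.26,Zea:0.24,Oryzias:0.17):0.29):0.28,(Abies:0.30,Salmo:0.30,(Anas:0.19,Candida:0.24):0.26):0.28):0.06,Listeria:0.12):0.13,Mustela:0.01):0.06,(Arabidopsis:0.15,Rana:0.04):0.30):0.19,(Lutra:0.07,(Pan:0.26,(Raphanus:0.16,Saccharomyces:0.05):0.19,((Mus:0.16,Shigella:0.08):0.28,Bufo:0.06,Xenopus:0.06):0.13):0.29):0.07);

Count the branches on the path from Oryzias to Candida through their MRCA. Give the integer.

6

The MRCA of Oryzias and Candida is the node subtending (((((Aedes,Castanea),Lynx),Passer),(Ateles,Zea,Oryzias)),(Abies,Salmo,(Anas,Candida))).
From Oryzias up to that node: 3 branches. From Candida up to the same node: 3 branches. Total: 3 + 3 = 6.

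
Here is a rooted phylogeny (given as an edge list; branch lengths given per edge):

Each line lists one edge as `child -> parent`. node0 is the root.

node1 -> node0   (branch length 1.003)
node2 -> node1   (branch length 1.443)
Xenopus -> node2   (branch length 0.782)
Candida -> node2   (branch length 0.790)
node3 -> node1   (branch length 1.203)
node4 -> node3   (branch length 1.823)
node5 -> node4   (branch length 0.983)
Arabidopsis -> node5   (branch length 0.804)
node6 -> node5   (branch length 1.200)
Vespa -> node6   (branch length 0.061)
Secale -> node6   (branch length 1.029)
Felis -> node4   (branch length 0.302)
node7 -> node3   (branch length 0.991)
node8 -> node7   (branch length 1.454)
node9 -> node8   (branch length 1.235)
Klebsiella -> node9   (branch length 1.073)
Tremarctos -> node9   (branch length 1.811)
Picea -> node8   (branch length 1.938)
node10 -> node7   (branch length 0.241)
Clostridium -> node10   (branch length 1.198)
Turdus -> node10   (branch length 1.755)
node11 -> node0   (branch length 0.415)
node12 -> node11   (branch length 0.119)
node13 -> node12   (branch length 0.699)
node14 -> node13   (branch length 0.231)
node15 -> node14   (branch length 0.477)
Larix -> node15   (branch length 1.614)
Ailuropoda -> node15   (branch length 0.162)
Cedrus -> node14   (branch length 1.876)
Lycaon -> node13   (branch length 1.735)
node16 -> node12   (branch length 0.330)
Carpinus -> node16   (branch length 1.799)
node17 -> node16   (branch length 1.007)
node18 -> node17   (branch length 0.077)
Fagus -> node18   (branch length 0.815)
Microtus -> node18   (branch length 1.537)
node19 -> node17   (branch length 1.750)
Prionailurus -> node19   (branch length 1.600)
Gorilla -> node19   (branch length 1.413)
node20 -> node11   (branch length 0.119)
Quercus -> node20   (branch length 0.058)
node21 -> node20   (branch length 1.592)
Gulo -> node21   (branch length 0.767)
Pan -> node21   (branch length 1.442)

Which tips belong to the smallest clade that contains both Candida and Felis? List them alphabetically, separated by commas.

Arabidopsis, Candida, Clostridium, Felis, Klebsiella, Picea, Secale, Tremarctos, Turdus, Vespa, Xenopus

Tracing Candida: it sits inside (Xenopus,Candida).
Tracing Felis: it sits inside ((Arabidopsis,(Vespa,Secale)),Felis).
The smallest clade enclosing both is ((Xenopus,Candida),(((Arabidopsis,(Vespa,Secale)),Felis),(((Klebsiella,Tremarctos),Picea),(Clostridium,Turdus)))); the answer is its 11 terminal taxa in alphabetical order.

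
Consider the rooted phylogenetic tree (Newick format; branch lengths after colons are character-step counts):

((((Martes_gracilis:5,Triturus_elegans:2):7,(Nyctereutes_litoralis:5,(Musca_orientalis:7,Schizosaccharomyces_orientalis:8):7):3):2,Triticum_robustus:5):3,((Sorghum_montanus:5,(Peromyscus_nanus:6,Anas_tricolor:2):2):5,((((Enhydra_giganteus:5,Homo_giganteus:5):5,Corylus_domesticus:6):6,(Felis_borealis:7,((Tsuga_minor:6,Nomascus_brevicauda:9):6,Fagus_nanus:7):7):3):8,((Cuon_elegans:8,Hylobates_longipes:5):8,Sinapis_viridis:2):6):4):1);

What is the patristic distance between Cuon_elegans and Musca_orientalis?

49

The path runs Cuon_elegans → … → MRCA → … → Musca_orientalis; the MRCA is the root of the tree.
Branch lengths along that path: 8 + 8 + 6 + 4 + 1 + 3 + 2 + 3 + 7 + 7 = 49.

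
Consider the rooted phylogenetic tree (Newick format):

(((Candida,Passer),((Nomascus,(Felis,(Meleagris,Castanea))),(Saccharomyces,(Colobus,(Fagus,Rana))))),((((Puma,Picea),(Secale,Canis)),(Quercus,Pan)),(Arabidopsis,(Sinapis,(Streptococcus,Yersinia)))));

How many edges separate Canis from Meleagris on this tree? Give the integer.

11

The MRCA of Canis and Meleagris is the root of the tree.
From Canis up to that node: 5 branches. From Meleagris up to the same node: 6 branches. Total: 5 + 6 = 11.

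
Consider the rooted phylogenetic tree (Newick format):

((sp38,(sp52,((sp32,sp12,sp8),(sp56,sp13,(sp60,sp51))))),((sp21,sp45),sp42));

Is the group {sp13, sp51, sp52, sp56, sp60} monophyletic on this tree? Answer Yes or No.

The MRCA of the listed taxa subtends (sp52,((sp32,sp12,sp8),(sp56,sp13,(sp60,sp51)))).
That clade also contains sp12, sp32, sp8, which are not in the proposed group, so the group is not monophyletic.

No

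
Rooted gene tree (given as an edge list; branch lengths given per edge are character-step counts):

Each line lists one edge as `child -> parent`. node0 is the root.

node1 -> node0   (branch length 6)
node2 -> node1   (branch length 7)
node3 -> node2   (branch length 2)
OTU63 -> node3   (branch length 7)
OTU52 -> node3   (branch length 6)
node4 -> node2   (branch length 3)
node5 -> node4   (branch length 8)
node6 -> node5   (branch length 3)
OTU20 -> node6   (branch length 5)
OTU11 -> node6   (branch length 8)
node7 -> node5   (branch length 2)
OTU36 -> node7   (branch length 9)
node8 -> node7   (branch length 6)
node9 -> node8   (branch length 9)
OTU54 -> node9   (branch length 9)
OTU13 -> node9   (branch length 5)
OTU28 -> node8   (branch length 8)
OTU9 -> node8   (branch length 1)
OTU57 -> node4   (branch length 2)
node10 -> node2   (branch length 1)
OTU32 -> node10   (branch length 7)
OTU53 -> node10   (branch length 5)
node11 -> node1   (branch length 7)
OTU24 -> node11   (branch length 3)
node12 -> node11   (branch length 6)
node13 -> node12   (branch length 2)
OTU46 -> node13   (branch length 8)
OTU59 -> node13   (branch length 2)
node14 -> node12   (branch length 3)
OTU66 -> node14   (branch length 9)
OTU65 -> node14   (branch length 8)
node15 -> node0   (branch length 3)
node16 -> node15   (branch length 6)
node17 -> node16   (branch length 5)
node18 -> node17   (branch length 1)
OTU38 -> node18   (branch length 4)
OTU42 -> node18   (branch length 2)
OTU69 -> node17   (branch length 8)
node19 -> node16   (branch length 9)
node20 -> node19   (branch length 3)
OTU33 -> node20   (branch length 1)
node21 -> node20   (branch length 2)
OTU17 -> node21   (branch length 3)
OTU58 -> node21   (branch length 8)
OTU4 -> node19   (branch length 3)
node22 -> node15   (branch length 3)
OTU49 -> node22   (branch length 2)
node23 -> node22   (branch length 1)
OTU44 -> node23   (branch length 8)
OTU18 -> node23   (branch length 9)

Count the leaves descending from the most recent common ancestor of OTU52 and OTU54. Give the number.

12

The MRCA of OTU52 and OTU54 is the node subtending ((OTU63,OTU52),(((OTU20,OTU11),(OTU36,((OTU54,OTU13),OTU28,OTU9))),OTU57),(OTU32,OTU53)).
That clade contains 12 terminal taxa: OTU11, OTU13, OTU20, OTU28, OTU32, OTU36, OTU52, OTU53, OTU54, OTU57, OTU63, OTU9.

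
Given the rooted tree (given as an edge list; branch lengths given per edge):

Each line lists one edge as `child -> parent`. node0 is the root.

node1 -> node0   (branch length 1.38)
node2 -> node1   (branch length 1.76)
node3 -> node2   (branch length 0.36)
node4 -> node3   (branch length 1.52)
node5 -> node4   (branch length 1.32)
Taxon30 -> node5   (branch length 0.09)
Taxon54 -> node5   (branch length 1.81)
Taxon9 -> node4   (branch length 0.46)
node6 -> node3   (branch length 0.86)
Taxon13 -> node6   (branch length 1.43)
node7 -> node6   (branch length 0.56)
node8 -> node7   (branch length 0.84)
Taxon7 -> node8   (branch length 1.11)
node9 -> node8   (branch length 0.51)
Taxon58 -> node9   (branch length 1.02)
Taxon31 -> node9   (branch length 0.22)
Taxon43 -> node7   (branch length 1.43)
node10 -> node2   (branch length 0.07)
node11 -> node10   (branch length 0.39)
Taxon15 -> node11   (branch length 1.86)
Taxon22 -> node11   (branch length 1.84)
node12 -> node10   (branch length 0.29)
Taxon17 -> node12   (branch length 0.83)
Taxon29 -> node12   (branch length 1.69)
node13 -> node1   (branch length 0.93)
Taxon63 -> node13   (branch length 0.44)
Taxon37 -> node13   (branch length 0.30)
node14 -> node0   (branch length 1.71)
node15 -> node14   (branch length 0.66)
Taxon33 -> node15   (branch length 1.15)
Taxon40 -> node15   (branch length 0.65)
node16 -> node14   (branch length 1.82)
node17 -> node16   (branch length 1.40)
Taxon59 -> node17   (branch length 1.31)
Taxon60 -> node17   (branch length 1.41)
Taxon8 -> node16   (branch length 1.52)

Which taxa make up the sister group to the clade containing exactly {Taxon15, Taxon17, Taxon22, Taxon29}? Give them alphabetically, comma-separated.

Taxon13, Taxon30, Taxon31, Taxon43, Taxon54, Taxon58, Taxon7, Taxon9

The clade containing exactly {Taxon15, Taxon17, Taxon22, Taxon29} attaches to the tree at the node subtending ((((Taxon30,Taxon54),Taxon9),(Taxon13,((Taxon7,(Taxon58,Taxon31)),Taxon43))),((Taxon15,Taxon22),(Taxon17,Taxon29))).
The other lineage descending from that same node — the sister group — is (((Taxon30,Taxon54),Taxon9),(Taxon13,((Taxon7,(Taxon58,Taxon31)),Taxon43))); its 8 tips in alphabetical order are the answer.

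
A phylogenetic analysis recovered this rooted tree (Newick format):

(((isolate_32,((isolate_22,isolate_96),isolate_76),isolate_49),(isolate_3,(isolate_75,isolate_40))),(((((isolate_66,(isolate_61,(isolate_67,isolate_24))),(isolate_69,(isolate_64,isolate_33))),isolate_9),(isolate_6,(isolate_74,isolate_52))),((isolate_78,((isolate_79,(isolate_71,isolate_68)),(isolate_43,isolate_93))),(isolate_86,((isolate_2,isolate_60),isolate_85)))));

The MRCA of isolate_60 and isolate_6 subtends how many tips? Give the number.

21

The MRCA of isolate_60 and isolate_6 is the node subtending (((((isolate_66,(isolate_61,(isolate_67,isolate_24))),(isolate_69,(isolate_64,isolate_33))),isolate_9),(isolate_6,(isolate_74,isolate_52))),((isolate_78,((isolate_79,(isolate_71,isolate_68)),(isolate_43,isolate_93))),(isolate_86,((isolate_2,isolate_60),isolate_85)))).
That clade contains 21 terminal taxa: isolate_2, isolate_24, isolate_33, isolate_43, isolate_52, isolate_6, isolate_60, isolate_61, isolate_64, isolate_66, isolate_67, isolate_68, isolate_69, isolate_71, isolate_74, isolate_78, isolate_79, isolate_85, isolate_86, isolate_9, isolate_93.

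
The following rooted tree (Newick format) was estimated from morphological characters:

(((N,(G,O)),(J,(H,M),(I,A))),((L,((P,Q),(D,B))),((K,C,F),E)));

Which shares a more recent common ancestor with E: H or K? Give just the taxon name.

K

The MRCA of E and K subtends ((K,C,F),E) (4 taxa).
The MRCA of E and H is the root, subtending the entire tree (17 taxa).
The first is nested inside the second, so E shares a more recent common ancestor with K.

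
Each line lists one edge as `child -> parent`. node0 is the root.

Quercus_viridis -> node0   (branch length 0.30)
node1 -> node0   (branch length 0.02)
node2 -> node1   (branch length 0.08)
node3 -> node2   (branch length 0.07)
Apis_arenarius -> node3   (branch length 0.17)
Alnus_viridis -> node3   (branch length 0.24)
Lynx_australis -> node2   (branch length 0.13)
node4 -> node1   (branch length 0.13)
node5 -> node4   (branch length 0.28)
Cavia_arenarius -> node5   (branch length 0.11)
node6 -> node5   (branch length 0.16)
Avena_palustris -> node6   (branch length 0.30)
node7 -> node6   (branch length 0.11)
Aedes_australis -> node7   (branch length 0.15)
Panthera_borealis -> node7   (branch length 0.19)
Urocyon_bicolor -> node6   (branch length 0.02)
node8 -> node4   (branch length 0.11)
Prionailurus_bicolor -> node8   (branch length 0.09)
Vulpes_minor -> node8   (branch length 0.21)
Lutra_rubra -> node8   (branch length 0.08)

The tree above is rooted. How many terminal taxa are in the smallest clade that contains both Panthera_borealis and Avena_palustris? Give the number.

4

The MRCA of Panthera_borealis and Avena_palustris is the node subtending (Avena_palustris,(Aedes_australis,Panthera_borealis),Urocyon_bicolor).
That clade contains 4 terminal taxa: Aedes_australis, Avena_palustris, Panthera_borealis, Urocyon_bicolor.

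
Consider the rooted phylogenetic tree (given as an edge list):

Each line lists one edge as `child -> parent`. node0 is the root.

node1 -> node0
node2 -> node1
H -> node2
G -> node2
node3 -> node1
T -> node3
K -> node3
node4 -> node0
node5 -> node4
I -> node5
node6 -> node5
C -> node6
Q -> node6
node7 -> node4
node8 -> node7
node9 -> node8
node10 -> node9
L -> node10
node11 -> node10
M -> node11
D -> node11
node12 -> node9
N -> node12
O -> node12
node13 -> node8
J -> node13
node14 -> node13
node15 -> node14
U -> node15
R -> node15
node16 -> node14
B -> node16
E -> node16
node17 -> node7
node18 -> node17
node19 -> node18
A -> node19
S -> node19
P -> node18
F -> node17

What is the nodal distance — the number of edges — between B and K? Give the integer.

10

The MRCA of B and K is the root of the tree.
From B up to that node: 7 branches. From K up to the same node: 3 branches. Total: 7 + 3 = 10.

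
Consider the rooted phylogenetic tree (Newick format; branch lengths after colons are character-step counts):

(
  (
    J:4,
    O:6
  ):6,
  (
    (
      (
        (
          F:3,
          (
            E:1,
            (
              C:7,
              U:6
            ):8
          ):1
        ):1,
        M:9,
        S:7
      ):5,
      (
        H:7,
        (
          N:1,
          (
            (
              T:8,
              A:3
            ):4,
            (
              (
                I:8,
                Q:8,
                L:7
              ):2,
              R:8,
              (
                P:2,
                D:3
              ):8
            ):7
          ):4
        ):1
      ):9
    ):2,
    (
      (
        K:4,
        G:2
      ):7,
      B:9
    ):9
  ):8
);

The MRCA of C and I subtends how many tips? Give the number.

The MRCA of C and I is the node subtending (((F,(E,(C,U))),M,S),(H,(N,((T,A),((I,Q,L),R,(P,D)))))).
That clade contains 16 terminal taxa: A, C, D, E, F, H, I, L, M, N, P, Q, R, S, T, U.

16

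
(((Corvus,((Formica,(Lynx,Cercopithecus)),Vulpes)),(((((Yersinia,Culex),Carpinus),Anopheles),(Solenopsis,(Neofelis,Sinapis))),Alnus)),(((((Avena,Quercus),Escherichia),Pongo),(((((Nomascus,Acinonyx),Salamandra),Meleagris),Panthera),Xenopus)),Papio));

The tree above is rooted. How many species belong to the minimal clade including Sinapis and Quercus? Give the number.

24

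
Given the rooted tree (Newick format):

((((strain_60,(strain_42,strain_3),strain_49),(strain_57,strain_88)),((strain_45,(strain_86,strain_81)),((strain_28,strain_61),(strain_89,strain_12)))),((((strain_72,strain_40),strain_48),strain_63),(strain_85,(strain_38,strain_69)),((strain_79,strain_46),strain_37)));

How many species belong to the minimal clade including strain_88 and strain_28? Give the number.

13

The MRCA of strain_88 and strain_28 is the node subtending (((strain_60,(strain_42,strain_3),strain_49),(strain_57,strain_88)),((strain_45,(strain_86,strain_81)),((strain_28,strain_61),(strain_89,strain_12)))).
That clade contains 13 terminal taxa: strain_12, strain_28, strain_3, strain_42, strain_45, strain_49, strain_57, strain_60, strain_61, strain_81, strain_86, strain_88, strain_89.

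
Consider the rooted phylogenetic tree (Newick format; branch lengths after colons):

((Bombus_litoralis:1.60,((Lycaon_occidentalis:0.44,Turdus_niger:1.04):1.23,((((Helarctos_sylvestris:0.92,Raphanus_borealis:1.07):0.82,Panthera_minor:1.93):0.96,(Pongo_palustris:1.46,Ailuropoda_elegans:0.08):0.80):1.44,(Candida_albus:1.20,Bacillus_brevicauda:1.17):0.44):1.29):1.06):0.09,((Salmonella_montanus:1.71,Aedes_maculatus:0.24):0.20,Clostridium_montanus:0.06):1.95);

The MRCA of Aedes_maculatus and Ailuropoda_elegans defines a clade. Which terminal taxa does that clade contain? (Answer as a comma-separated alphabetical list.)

Aedes_maculatus, Ailuropoda_elegans, Bacillus_brevicauda, Bombus_litoralis, Candida_albus, Clostridium_montanus, Helarctos_sylvestris, Lycaon_occidentalis, Panthera_minor, Pongo_palustris, Raphanus_borealis, Salmonella_montanus, Turdus_niger

Tracing Aedes_maculatus: it sits inside (Salmonella_montanus,Aedes_maculatus).
Tracing Ailuropoda_elegans: it sits inside (Pongo_palustris,Ailuropoda_elegans).
The smallest clade enclosing both is the whole tree (their MRCA is the root), so the answer is all 13 tips in alphabetical order.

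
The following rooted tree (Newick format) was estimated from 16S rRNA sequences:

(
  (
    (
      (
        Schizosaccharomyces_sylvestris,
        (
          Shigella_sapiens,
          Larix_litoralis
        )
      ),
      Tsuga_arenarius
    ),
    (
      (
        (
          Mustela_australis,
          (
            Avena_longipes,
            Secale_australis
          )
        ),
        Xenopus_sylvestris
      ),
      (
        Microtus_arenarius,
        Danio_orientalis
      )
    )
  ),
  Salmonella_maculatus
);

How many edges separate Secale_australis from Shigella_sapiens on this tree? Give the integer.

The MRCA of Secale_australis and Shigella_sapiens is the node subtending (((Schizosaccharomyces_sylvestris,(Shigella_sapiens,Larix_litoralis)),Tsuga_arenarius),(((Mustela_australis,(Avena_longipes,Secale_australis)),Xenopus_sylvestris),(Microtus_arenarius,Danio_orientalis))).
From Secale_australis up to that node: 5 branches. From Shigella_sapiens up to the same node: 4 branches. Total: 5 + 4 = 9.

9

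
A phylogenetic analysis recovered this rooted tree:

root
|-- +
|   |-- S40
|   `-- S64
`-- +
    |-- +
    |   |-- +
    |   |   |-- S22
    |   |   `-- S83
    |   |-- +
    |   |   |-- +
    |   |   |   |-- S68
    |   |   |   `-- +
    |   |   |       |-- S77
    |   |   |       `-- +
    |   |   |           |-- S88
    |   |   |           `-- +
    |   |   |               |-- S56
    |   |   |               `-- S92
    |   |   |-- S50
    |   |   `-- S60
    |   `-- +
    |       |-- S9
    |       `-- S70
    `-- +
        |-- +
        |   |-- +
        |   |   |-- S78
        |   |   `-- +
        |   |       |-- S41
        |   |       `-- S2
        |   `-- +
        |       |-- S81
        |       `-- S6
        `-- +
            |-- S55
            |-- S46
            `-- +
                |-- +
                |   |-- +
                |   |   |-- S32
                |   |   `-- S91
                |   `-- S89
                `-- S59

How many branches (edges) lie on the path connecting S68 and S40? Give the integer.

7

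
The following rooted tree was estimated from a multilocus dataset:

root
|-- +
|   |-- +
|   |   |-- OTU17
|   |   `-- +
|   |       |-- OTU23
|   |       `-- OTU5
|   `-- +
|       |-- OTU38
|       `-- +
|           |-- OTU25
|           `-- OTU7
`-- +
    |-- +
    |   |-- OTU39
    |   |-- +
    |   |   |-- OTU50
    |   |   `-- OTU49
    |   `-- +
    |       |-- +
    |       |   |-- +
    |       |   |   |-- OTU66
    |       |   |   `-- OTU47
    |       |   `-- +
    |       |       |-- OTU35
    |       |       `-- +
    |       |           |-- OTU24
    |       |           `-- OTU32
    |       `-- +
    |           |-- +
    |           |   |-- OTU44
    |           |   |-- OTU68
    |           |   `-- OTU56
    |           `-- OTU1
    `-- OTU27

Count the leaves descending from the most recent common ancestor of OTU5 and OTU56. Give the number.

The MRCA of OTU5 and OTU56 is the root, so the clade is the entire tree.
That clade contains 19 terminal taxa: OTU1, OTU17, OTU23, OTU24, OTU25, OTU27, OTU32, OTU35, OTU38, OTU39, OTU44, OTU47, OTU49, OTU5, OTU50, OTU56, OTU66, OTU68, OTU7.

19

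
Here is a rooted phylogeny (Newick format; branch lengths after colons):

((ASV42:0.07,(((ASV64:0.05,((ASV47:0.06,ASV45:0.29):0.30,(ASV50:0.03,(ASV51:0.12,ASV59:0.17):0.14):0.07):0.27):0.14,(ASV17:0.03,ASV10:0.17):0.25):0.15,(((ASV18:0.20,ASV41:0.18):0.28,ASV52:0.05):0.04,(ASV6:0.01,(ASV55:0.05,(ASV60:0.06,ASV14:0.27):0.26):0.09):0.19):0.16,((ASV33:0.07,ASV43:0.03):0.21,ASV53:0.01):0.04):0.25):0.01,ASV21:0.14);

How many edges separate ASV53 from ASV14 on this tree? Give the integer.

The MRCA of ASV53 and ASV14 is the node subtending (((ASV64,((ASV47,ASV45),(ASV50,(ASV51,ASV59)))),(ASV17,ASV10)),(((ASV18,ASV41),ASV52),(ASV6,(ASV55,(ASV60,ASV14)))),((ASV33,ASV43),ASV53)).
From ASV53 up to that node: 2 branches. From ASV14 up to the same node: 5 branches. Total: 2 + 5 = 7.

7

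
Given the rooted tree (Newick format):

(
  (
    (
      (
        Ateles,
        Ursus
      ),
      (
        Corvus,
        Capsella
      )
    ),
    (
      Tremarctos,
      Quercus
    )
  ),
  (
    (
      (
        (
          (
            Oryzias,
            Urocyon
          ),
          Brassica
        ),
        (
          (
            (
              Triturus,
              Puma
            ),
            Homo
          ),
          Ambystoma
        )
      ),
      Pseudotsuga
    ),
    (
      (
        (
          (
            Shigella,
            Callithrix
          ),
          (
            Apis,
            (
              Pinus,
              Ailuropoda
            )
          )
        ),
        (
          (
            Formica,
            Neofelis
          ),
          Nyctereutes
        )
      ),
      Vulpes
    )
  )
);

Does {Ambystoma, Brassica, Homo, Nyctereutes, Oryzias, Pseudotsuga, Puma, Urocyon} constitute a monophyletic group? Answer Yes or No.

The MRCA of the listed taxa subtends (((((Oryzias,Urocyon),Brassica),(((Triturus,Puma),Homo),Ambystoma)),Pseudotsuga),((((Shigella,Callithrix),(Apis,(Pinus,Ailuropoda))),((Formica,Neofelis),Nyctereutes)),Vulpes)).
That clade also contains Ailuropoda, Apis, Callithrix, Formica, Neofelis, Pinus, Shigella, Triturus, Vulpes, which are not in the proposed group, so the group is not monophyletic.

No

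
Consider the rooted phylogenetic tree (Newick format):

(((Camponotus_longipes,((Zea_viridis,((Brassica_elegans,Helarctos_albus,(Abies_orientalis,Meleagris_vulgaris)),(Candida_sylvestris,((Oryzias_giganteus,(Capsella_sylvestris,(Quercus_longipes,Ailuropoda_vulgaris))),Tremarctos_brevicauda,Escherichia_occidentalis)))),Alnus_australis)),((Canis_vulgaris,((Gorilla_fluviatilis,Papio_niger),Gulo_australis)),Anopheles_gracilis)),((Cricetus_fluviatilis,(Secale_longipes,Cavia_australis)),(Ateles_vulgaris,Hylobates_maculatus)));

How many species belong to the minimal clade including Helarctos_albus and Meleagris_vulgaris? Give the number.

The MRCA of Helarctos_albus and Meleagris_vulgaris is the node subtending (Brassica_elegans,Helarctos_albus,(Abies_orientalis,Meleagris_vulgaris)).
That clade contains 4 terminal taxa: Abies_orientalis, Brassica_elegans, Helarctos_albus, Meleagris_vulgaris.

4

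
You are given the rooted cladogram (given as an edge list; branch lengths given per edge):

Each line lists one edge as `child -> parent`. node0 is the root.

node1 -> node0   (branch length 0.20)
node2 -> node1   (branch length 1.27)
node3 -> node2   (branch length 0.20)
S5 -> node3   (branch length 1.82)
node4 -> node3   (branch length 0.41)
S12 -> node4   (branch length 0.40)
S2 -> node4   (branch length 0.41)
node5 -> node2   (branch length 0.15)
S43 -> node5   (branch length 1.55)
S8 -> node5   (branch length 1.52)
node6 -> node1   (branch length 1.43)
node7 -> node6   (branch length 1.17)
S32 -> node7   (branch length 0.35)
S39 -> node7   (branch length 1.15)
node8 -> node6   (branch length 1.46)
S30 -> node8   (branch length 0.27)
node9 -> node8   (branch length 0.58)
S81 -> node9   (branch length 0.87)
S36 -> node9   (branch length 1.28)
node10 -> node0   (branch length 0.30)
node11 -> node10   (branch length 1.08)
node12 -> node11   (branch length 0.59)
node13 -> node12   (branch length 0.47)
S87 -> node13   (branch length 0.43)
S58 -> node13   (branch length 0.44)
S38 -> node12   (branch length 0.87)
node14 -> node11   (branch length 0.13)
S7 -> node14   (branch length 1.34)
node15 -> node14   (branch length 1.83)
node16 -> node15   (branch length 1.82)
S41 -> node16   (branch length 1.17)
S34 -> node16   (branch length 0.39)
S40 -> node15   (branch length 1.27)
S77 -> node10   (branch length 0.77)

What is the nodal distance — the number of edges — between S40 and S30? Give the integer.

9

The MRCA of S40 and S30 is the root of the tree.
From S40 up to that node: 5 branches. From S30 up to the same node: 4 branches. Total: 5 + 4 = 9.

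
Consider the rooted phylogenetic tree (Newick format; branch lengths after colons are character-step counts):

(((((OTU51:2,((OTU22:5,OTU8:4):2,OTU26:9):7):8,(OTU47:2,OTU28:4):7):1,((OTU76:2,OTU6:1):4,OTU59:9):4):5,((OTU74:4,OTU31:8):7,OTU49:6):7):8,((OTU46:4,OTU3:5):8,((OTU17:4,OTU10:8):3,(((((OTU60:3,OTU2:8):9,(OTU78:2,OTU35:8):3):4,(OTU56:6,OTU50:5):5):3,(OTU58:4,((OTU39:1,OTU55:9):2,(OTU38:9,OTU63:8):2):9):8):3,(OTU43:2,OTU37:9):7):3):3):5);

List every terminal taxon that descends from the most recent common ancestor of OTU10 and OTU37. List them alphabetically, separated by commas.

Tracing OTU10: it sits inside (OTU17,OTU10).
Tracing OTU37: it sits inside (OTU43,OTU37).
The smallest clade enclosing both is ((OTU17,OTU10),(((((OTU60,OTU2),(OTU78,OTU35)),(OTU56,OTU50)),(OTU58,((OTU39,OTU55),(OTU38,OTU63)))),(OTU43,OTU37))); the answer is its 15 terminal taxa in alphabetical order.

OTU10, OTU17, OTU2, OTU35, OTU37, OTU38, OTU39, OTU43, OTU50, OTU55, OTU56, OTU58, OTU60, OTU63, OTU78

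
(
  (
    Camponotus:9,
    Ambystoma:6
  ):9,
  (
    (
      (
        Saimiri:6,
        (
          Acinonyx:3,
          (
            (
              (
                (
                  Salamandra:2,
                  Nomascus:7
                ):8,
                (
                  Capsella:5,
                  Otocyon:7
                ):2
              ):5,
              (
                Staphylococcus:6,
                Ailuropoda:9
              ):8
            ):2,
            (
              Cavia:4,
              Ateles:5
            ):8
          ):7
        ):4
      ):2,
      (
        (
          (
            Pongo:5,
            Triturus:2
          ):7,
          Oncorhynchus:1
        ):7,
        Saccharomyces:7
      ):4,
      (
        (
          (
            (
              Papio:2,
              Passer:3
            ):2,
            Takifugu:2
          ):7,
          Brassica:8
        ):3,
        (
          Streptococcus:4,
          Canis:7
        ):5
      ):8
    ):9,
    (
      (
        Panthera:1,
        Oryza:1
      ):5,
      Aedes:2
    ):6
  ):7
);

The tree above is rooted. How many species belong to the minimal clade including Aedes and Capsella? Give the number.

The MRCA of Aedes and Capsella is the node subtending (((Saimiri,(Acinonyx,((((Salamandra,Nomascus),(Capsella,Otocyon)),(Staphylococcus,Ailuropoda)),(Cavia,Ateles)))),(((Pongo,Triturus),Oncorhynchus),Saccharomyces),((((Papio,Passer),Takifugu),Brassica),(Streptococcus,Canis))),((Panthera,Oryza),Aedes)).
That clade contains 23 terminal taxa: Acinonyx, Aedes, Ailuropoda, Ateles, Brassica, Canis, Capsella, Cavia, Nomascus, Oncorhynchus, Oryza, Otocyon, Panthera, Papio, Passer, Pongo, Saccharomyces, Saimiri, Salamandra, Staphylococcus, Streptococcus, Takifugu, Triturus.

23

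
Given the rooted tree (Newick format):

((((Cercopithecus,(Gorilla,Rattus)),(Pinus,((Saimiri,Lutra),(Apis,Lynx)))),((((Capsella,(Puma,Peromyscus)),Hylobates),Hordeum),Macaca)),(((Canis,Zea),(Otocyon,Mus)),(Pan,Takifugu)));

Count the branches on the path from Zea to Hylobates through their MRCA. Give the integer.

The MRCA of Zea and Hylobates is the root of the tree.
From Zea up to that node: 4 branches. From Hylobates up to the same node: 5 branches. Total: 4 + 5 = 9.

9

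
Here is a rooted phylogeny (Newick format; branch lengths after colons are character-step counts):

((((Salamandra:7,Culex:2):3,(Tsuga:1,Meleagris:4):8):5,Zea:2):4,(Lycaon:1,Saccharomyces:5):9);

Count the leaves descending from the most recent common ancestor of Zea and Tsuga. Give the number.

5

The MRCA of Zea and Tsuga is the node subtending (((Salamandra,Culex),(Tsuga,Meleagris)),Zea).
That clade contains 5 terminal taxa: Culex, Meleagris, Salamandra, Tsuga, Zea.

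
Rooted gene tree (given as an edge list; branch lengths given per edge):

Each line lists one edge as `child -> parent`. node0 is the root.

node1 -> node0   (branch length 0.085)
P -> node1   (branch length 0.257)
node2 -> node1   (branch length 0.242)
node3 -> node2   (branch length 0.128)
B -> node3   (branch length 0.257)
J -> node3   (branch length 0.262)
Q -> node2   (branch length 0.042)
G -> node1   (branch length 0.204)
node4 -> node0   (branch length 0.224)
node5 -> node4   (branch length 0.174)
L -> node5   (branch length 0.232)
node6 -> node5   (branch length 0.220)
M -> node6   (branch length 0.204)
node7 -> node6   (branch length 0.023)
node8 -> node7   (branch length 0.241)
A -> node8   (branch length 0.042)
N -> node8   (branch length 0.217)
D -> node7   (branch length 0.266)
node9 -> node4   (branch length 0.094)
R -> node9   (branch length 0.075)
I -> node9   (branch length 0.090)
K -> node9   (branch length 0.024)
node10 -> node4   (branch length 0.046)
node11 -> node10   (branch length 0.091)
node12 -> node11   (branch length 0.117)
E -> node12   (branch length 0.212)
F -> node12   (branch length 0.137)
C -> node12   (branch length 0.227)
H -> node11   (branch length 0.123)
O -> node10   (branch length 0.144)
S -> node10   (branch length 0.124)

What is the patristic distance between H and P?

The path runs H → … → MRCA → … → P; the MRCA is the root of the tree.
Branch lengths along that path: 0.123 + 0.091 + 0.046 + 0.224 + 0.085 + 0.257 = 0.826.

0.826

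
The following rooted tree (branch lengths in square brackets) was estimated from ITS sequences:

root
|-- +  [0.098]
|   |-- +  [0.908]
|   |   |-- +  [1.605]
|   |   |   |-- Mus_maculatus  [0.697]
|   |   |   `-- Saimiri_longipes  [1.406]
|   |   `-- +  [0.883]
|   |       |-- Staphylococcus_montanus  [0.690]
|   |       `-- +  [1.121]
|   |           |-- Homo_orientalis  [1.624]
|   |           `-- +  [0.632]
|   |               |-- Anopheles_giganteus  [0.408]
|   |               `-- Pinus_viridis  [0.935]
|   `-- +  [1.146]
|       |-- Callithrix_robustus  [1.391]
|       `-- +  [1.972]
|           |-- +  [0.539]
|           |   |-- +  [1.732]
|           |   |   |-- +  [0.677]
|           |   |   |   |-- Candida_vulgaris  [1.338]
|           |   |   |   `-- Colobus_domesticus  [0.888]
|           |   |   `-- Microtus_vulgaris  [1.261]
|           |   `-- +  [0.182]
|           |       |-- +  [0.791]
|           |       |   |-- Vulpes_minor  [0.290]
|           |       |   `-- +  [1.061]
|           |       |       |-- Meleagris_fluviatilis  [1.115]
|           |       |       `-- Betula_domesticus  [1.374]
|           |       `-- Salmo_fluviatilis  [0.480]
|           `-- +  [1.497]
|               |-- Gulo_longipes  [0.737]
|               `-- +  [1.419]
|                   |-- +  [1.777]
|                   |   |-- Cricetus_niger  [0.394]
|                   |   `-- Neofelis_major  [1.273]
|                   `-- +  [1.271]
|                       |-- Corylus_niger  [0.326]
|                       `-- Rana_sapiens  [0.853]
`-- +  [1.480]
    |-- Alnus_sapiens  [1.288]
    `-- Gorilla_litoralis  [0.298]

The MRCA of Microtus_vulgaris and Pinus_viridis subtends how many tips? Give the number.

19

The MRCA of Microtus_vulgaris and Pinus_viridis is the node subtending (((Mus_maculatus,Saimiri_longipes),(Staphylococcus_montanus,(Homo_orientalis,(Anopheles_giganteus,Pinus_viridis)))),(Callithrix_robustus,((((Candida_vulgaris,Colobus_domesticus),Microtus_vulgaris),((Vulpes_minor,(Meleagris_fluviatilis,Betula_domesticus)),Salmo_fluviatilis)),(Gulo_longipes,((Cricetus_niger,Neofelis_major),(Corylus_niger,Rana_sapiens)))))).
That clade contains 19 terminal taxa: Anopheles_giganteus, Betula_domesticus, Callithrix_robustus, Candida_vulgaris, Colobus_domesticus, Corylus_niger, Cricetus_niger, Gulo_longipes, Homo_orientalis, Meleagris_fluviatilis, Microtus_vulgaris, Mus_maculatus, Neofelis_major, Pinus_viridis, Rana_sapiens, Saimiri_longipes, Salmo_fluviatilis, Staphylococcus_montanus, Vulpes_minor.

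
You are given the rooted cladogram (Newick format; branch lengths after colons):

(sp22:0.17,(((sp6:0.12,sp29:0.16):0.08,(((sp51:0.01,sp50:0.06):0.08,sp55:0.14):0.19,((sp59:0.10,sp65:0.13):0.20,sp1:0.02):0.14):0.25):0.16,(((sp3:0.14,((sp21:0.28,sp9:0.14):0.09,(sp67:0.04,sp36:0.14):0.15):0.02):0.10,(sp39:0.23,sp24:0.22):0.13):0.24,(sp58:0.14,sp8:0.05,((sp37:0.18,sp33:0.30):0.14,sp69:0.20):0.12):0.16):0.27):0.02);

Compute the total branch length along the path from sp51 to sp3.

The path runs sp51 → … → MRCA → … → sp3; the MRCA is the node subtending (((sp6,sp29),(((sp51,sp50),sp55),((sp59,sp65),sp1))),(((sp3,((sp21,sp9),(sp67,sp36))),(sp39,sp24)),(sp58,sp8,((sp37,sp33),sp69)))).
Branch lengths along that path: 0.01 + 0.08 + 0.19 + 0.25 + 0.16 + 0.27 + 0.24 + 0.10 + 0.14 = 1.44.

1.44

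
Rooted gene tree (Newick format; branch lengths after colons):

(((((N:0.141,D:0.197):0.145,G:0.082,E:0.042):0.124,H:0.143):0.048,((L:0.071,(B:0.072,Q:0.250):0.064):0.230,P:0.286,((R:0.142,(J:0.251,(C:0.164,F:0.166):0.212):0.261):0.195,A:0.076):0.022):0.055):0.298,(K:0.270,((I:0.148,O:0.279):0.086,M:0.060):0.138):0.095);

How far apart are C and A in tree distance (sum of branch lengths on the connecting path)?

0.908

The path runs C → … → MRCA → … → A; the MRCA is the node subtending ((R,(J,(C,F))),A).
Branch lengths along that path: 0.164 + 0.212 + 0.261 + 0.195 + 0.076 = 0.908.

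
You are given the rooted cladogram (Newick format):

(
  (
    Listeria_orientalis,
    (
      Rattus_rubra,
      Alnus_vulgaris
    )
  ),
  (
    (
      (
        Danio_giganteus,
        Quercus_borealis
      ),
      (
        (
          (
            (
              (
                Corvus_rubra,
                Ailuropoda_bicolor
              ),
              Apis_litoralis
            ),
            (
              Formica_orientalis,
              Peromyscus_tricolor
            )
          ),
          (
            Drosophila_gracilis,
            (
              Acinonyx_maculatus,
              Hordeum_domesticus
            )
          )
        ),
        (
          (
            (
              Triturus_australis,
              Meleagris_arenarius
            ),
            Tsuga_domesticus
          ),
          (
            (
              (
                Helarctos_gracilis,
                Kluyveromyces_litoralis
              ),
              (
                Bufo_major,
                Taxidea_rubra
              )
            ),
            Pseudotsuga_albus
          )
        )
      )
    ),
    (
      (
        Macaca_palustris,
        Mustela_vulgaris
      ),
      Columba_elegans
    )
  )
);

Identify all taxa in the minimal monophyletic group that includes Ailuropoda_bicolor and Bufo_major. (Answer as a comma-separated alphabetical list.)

Tracing Ailuropoda_bicolor: it sits inside (Corvus_rubra,Ailuropoda_bicolor).
Tracing Bufo_major: it sits inside (Bufo_major,Taxidea_rubra).
The smallest clade enclosing both is (((((Corvus_rubra,Ailuropoda_bicolor),Apis_litoralis),(Formica_orientalis,Peromyscus_tricolor)),(Drosophila_gracilis,(Acinonyx_maculatus,Hordeum_domesticus))),(((Triturus_australis,Meleagris_arenarius),Tsuga_domesticus),(((Helarctos_gracilis,Kluyveromyces_litoralis),(Bufo_major,Taxidea_rubra)),Pseudotsuga_albus))); the answer is its 16 terminal taxa in alphabetical order.

Acinonyx_maculatus, Ailuropoda_bicolor, Apis_litoralis, Bufo_major, Corvus_rubra, Drosophila_gracilis, Formica_orientalis, Helarctos_gracilis, Hordeum_domesticus, Kluyveromyces_litoralis, Meleagris_arenarius, Peromyscus_tricolor, Pseudotsuga_albus, Taxidea_rubra, Triturus_australis, Tsuga_domesticus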